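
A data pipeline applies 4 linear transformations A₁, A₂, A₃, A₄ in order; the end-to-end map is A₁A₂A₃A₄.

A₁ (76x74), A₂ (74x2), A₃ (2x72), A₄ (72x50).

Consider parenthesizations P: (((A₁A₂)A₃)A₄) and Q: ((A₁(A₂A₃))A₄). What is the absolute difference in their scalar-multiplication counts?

Order P = (((A₁A₂)A₃)A₄): (A₁A₂): 76×74 by 74×2 → 76×2, cost 76·74·2 = 11248; ((A₁A₂)A₃): 76×2 by 2×72 → 76×72, cost 76·2·72 = 10944; cumulative 22192; (((A₁A₂)A₃)A₄): 76×72 by 72×50 → 76×50, cost 76·72·50 = 273600; cumulative 295792. Total 295792.
Order Q = ((A₁(A₂A₃))A₄): (A₂A₃): 74×2 by 2×72 → 74×72, cost 74·2·72 = 10656; (A₁(A₂A₃)): 76×74 by 74×72 → 76×72, cost 76·74·72 = 404928; cumulative 415584; ((A₁(A₂A₃))A₄): 76×72 by 72×50 → 76×50, cost 76·72·50 = 273600; cumulative 689184. Total 689184.
Difference: |295792 − 689184| = 393392.

393392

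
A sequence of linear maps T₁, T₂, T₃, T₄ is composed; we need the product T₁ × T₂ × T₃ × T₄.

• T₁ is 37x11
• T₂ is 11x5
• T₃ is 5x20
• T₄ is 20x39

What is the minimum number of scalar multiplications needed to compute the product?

Adjacent pairs: T₁T₂ = 37·11·5 = 2035; T₂T₃ = 11·5·20 = 1100; T₃T₄ = 5·20·39 = 3900.
Length 3: T₁..T₃: k=1: 0+1100+37·11·20=9240; k=2: 2035+0+37·5·20=5735 → min 5735 | T₂..T₄: k=2: 0+3900+11·5·39=6045; k=3: 1100+0+11·20·39=9680 → min 6045.
Length 4: T₁..T₄: k=1: 0+6045+37·11·39=21918; k=2: 2035+3900+37·5·39=13150; k=3: 5735+0+37·20·39=34595 → min 13150.
Optimal order: ((T₁ × T₂) × (T₃ × T₄)) with cost 13150.

13150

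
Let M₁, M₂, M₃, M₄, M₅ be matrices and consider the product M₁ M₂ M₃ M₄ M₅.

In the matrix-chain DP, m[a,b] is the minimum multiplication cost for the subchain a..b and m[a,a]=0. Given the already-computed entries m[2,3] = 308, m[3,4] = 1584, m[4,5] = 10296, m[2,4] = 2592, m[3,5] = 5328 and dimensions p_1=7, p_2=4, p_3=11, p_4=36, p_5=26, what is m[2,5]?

6056

m[2,5] = min over k∈[2,4] of m[2,k]+m[k+1,5]+p_{1}·p_k·p_{5}.
k=2: 0 + 5328 + 7·4·26 = 6056; k=3: 308 + 10296 + 7·11·26 = 12606; k=4: 2592 + 0 + 7·36·26 = 9144.
Minimum: 6056 at k=2.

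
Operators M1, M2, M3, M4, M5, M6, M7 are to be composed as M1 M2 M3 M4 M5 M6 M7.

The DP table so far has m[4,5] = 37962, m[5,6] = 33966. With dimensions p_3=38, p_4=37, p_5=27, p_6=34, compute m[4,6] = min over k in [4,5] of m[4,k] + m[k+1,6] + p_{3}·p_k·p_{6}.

m[4,6] = min over k∈[4,5] of m[4,k]+m[k+1,6]+p_{3}·p_k·p_{6}.
k=4: 0 + 33966 + 38·37·34 = 81770; k=5: 37962 + 0 + 38·27·34 = 72846.
Minimum: 72846 at k=5.

72846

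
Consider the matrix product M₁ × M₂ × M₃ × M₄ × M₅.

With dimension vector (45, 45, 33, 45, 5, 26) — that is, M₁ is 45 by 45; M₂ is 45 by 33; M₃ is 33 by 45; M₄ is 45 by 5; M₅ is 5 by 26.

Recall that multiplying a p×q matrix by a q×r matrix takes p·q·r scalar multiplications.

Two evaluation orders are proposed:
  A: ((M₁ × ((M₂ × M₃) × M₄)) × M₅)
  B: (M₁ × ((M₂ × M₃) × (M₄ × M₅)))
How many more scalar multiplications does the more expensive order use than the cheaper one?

85050

Order A = ((M₁ × ((M₂ × M₃) × M₄)) × M₅): (M₂ × M₃): 45×33 by 33×45 → 45×45, cost 45·33·45 = 66825; ((M₂ × M₃) × M₄): 45×45 by 45×5 → 45×5, cost 45·45·5 = 10125; cumulative 76950; (M₁ × ((M₂ × M₃) × M₄)): 45×45 by 45×5 → 45×5, cost 45·45·5 = 10125; cumulative 87075; ((M₁ × ((M₂ × M₃) × M₄)) × M₅): 45×5 by 5×26 → 45×26, cost 45·5·26 = 5850; cumulative 92925. Total 92925.
Order B = (M₁ × ((M₂ × M₃) × (M₄ × M₅))): (M₂ × M₃): 45×33 by 33×45 → 45×45, cost 45·33·45 = 66825; (M₄ × M₅): 45×5 by 5×26 → 45×26, cost 45·5·26 = 5850; ((M₂ × M₃) × (M₄ × M₅)): 45×45 by 45×26 → 45×26, cost 45·45·26 = 52650; cumulative 125325; (M₁ × ((M₂ × M₃) × (M₄ × M₅))): 45×45 by 45×26 → 45×26, cost 45·45·26 = 52650; cumulative 177975. Total 177975.
Difference: |92925 − 177975| = 85050.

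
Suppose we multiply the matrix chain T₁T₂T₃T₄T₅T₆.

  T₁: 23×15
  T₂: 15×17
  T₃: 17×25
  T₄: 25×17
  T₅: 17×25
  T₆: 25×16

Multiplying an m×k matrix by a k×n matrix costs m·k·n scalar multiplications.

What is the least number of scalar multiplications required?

Adjacent pairs: T₁T₂ = 23·15·17 = 5865; T₂T₃ = 15·17·25 = 6375; T₃T₄ = 17·25·17 = 7225; T₄T₅ = 25·17·25 = 10625; T₅T₆ = 17·25·16 = 6800.
Length 3: T₁..T₃: k=1: 0+6375+23·15·25=15000; k=2: 5865+0+23·17·25=15640 → min 15000 | T₂..T₄: k=2: 0+7225+15·17·17=11560; k=3: 6375+0+15·25·17=12750 → min 11560 | T₃..T₅: k=3: 0+10625+17·25·25=21250; k=4: 7225+0+17·17·25=14450 → min 14450 | T₄..T₆: k=4: 0+6800+25·17·16=13600; k=5: 10625+0+25·25·16=20625 → min 13600.
Length 4: T₁..T₄: k=1: 0+11560+23·15·17=17425; k=2: 5865+7225+23·17·17=19737; k=3: 15000+0+23·25·17=24775 → min 17425 | T₂..T₅: k=2: 0+14450+15·17·25=20825; k=3: 6375+10625+15·25·25=26375; k=4: 11560+0+15·17·25=17935 → min 17935 | T₃..T₆: k=3: 0+13600+17·25·16=20400; k=4: 7225+6800+17·17·16=18649; k=5: 14450+0+17·25·16=21250 → min 18649.
Length 5: T₁..T₅: k=1: 0+17935+23·15·25=26560; k=2: 5865+14450+23·17·25=30090; k=3: 15000+10625+23·25·25=40000; k=4: 17425+0+23·17·25=27200 → min 26560 | T₂..T₆: k=2: 0+18649+15·17·16=22729; k=3: 6375+13600+15·25·16=25975; k=4: 11560+6800+15·17·16=22440; k=5: 17935+0+15·25·16=23935 → min 22440.
Length 6: T₁..T₆: k=1: 0+22440+23·15·16=27960; k=2: 5865+18649+23·17·16=30770; k=3: 15000+13600+23·25·16=37800; k=4: 17425+6800+23·17·16=30481; k=5: 26560+0+23·25·16=35760 → min 27960.
Optimal order: (T₁((T₂(T₃T₄))(T₅T₆))) with cost 27960.

27960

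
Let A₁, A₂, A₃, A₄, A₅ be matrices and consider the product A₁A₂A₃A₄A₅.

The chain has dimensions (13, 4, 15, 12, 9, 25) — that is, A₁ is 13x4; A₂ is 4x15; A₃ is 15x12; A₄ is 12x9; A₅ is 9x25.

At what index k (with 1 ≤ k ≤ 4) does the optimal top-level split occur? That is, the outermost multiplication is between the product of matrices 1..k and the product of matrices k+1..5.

1

Adjacent pairs: A₁A₂ = 13·4·15 = 780; A₂A₃ = 4·15·12 = 720; A₃A₄ = 15·12·9 = 1620; A₄A₅ = 12·9·25 = 2700.
Length 3: A₁..A₃: k=1: 0+720+13·4·12=1344; k=2: 780+0+13·15·12=3120 → min 1344 | A₂..A₄: k=2: 0+1620+4·15·9=2160; k=3: 720+0+4·12·9=1152 → min 1152 | A₃..A₅: k=3: 0+2700+15·12·25=7200; k=4: 1620+0+15·9·25=4995 → min 4995.
Length 4: A₁..A₄: k=1: 0+1152+13·4·9=1620; k=2: 780+1620+13·15·9=4155; k=3: 1344+0+13·12·9=2748 → min 1620 | A₂..A₅: k=2: 0+4995+4·15·25=6495; k=3: 720+2700+4·12·25=4620; k=4: 1152+0+4·9·25=2052 → min 2052.
Top-level splits: k=1: (A₁..A₁)·(A₂..A₅) → 0+2052+13·4·25 = 3352; k=2: (A₁..A₂)·(A₃..A₅) → 780+4995+13·15·25 = 10650; k=3: (A₁..A₃)·(A₄..A₅) → 1344+2700+13·12·25 = 7944; k=4: (A₁..A₄)·(A₅..A₅) → 1620+0+13·9·25 = 4545.
Best split is after A₁, i.e. k = 1.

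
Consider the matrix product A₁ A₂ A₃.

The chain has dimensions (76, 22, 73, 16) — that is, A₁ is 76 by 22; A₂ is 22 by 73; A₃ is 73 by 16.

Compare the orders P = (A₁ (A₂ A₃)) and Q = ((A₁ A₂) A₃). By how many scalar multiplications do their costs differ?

158376

Order P = (A₁ (A₂ A₃)): (A₂ A₃): 22×73 by 73×16 → 22×16, cost 22·73·16 = 25696; (A₁ (A₂ A₃)): 76×22 by 22×16 → 76×16, cost 76·22·16 = 26752; cumulative 52448. Total 52448.
Order Q = ((A₁ A₂) A₃): (A₁ A₂): 76×22 by 22×73 → 76×73, cost 76·22·73 = 122056; ((A₁ A₂) A₃): 76×73 by 73×16 → 76×16, cost 76·73·16 = 88768; cumulative 210824. Total 210824.
Difference: |52448 − 210824| = 158376.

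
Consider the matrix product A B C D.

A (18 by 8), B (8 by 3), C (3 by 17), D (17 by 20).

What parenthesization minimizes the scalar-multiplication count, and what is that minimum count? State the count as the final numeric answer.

2532

Adjacent pairs: AB = 18·8·3 = 432; BC = 8·3·17 = 408; CD = 3·17·20 = 1020.
Length 3: A..C: k=1: 0+408+18·8·17=2856; k=2: 432+0+18·3·17=1350 → min 1350 | B..D: k=2: 0+1020+8·3·20=1500; k=3: 408+0+8·17·20=3128 → min 1500.
Length 4: A..D: k=1: 0+1500+18·8·20=4380; k=2: 432+1020+18·3·20=2532; k=3: 1350+0+18·17·20=7470 → min 2532.
Optimal parenthesization: ((A B) (C D)) with cost 2532.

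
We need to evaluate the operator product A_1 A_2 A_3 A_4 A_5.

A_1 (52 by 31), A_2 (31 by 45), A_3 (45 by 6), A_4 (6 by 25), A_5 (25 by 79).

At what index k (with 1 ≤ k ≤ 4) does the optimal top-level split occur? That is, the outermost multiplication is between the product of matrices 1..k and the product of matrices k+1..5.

Adjacent pairs: A_1A_2 = 52·31·45 = 72540; A_2A_3 = 31·45·6 = 8370; A_3A_4 = 45·6·25 = 6750; A_4A_5 = 6·25·79 = 11850.
Length 3: A_1..A_3: k=1: 0+8370+52·31·6=18042; k=2: 72540+0+52·45·6=86580 → min 18042 | A_2..A_4: k=2: 0+6750+31·45·25=41625; k=3: 8370+0+31·6·25=13020 → min 13020 | A_3..A_5: k=3: 0+11850+45·6·79=33180; k=4: 6750+0+45·25·79=95625 → min 33180.
Length 4: A_1..A_4: k=1: 0+13020+52·31·25=53320; k=2: 72540+6750+52·45·25=137790; k=3: 18042+0+52·6·25=25842 → min 25842 | A_2..A_5: k=2: 0+33180+31·45·79=143385; k=3: 8370+11850+31·6·79=34914; k=4: 13020+0+31·25·79=74245 → min 34914.
Top-level splits: k=1: (A_1..A_1)·(A_2..A_5) → 0+34914+52·31·79 = 162262; k=2: (A_1..A_2)·(A_3..A_5) → 72540+33180+52·45·79 = 290580; k=3: (A_1..A_3)·(A_4..A_5) → 18042+11850+52·6·79 = 54540; k=4: (A_1..A_4)·(A_5..A_5) → 25842+0+52·25·79 = 128542.
Best split is after A_3, i.e. k = 3.

3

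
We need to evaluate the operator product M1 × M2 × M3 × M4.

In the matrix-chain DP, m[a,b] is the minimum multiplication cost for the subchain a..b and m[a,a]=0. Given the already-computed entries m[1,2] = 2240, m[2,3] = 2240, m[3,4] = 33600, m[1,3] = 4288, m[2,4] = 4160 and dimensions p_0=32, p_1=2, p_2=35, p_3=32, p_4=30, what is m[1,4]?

6080

m[1,4] = min over k∈[1,3] of m[1,k]+m[k+1,4]+p_{0}·p_k·p_{4}.
k=1: 0 + 4160 + 32·2·30 = 6080; k=2: 2240 + 33600 + 32·35·30 = 69440; k=3: 4288 + 0 + 32·32·30 = 35008.
Minimum: 6080 at k=1.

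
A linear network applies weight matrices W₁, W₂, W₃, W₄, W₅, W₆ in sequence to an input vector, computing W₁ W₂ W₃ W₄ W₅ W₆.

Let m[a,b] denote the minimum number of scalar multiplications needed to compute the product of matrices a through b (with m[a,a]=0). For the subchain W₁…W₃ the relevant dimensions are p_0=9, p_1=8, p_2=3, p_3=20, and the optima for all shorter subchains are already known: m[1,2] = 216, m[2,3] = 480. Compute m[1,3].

m[1,3] = min over k∈[1,2] of m[1,k]+m[k+1,3]+p_{0}·p_k·p_{3}.
k=1: 0 + 480 + 9·8·20 = 1920; k=2: 216 + 0 + 9·3·20 = 756.
Minimum: 756 at k=2.

756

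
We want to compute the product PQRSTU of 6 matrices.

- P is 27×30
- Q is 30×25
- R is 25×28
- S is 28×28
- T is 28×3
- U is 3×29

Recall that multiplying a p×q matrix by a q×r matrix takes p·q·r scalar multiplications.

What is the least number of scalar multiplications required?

Adjacent pairs: PQ = 27·30·25 = 20250; QR = 30·25·28 = 21000; RS = 25·28·28 = 19600; ST = 28·28·3 = 2352; TU = 28·3·29 = 2436.
Length 3: P..R: k=1: 0+21000+27·30·28=43680; k=2: 20250+0+27·25·28=39150 → min 39150 | Q..S: k=2: 0+19600+30·25·28=40600; k=3: 21000+0+30·28·28=44520 → min 40600 | R..T: k=3: 0+2352+25·28·3=4452; k=4: 19600+0+25·28·3=21700 → min 4452 | S..U: k=4: 0+2436+28·28·29=25172; k=5: 2352+0+28·3·29=4788 → min 4788.
Length 4: P..S: k=1: 0+40600+27·30·28=63280; k=2: 20250+19600+27·25·28=58750; k=3: 39150+0+27·28·28=60318 → min 58750 | Q..T: k=2: 0+4452+30·25·3=6702; k=3: 21000+2352+30·28·3=25872; k=4: 40600+0+30·28·3=43120 → min 6702 | R..U: k=3: 0+4788+25·28·29=25088; k=4: 19600+2436+25·28·29=42336; k=5: 4452+0+25·3·29=6627 → min 6627.
Length 5: P..T: k=1: 0+6702+27·30·3=9132; k=2: 20250+4452+27·25·3=26727; k=3: 39150+2352+27·28·3=43770; k=4: 58750+0+27·28·3=61018 → min 9132 | Q..U: k=2: 0+6627+30·25·29=28377; k=3: 21000+4788+30·28·29=50148; k=4: 40600+2436+30·28·29=67396; k=5: 6702+0+30·3·29=9312 → min 9312.
Length 6: P..U: k=1: 0+9312+27·30·29=32802; k=2: 20250+6627+27·25·29=46452; k=3: 39150+4788+27·28·29=65862; k=4: 58750+2436+27·28·29=83110; k=5: 9132+0+27·3·29=11481 → min 11481.
Optimal order: ((P(Q(R(ST))))U) with cost 11481.

11481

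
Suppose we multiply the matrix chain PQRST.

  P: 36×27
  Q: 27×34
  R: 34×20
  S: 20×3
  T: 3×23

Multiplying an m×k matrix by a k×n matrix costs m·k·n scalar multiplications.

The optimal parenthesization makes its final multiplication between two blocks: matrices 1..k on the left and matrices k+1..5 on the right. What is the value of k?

4

Adjacent pairs: PQ = 36·27·34 = 33048; QR = 27·34·20 = 18360; RS = 34·20·3 = 2040; ST = 20·3·23 = 1380.
Length 3: P..R: k=1: 0+18360+36·27·20=37800; k=2: 33048+0+36·34·20=57528 → min 37800 | Q..S: k=2: 0+2040+27·34·3=4794; k=3: 18360+0+27·20·3=19980 → min 4794 | R..T: k=3: 0+1380+34·20·23=17020; k=4: 2040+0+34·3·23=4386 → min 4386.
Length 4: P..S: k=1: 0+4794+36·27·3=7710; k=2: 33048+2040+36·34·3=38760; k=3: 37800+0+36·20·3=39960 → min 7710 | Q..T: k=2: 0+4386+27·34·23=25500; k=3: 18360+1380+27·20·23=32160; k=4: 4794+0+27·3·23=6657 → min 6657.
Top-level splits: k=1: (P..P)·(Q..T) → 0+6657+36·27·23 = 29013; k=2: (P..Q)·(R..T) → 33048+4386+36·34·23 = 65586; k=3: (P..R)·(S..T) → 37800+1380+36·20·23 = 55740; k=4: (P..S)·(T..T) → 7710+0+36·3·23 = 10194.
Best split is after S, i.e. k = 4.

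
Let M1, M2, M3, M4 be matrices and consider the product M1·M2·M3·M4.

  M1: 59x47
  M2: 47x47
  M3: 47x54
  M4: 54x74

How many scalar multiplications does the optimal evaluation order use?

504792

Adjacent pairs: M1M2 = 59·47·47 = 130331; M2M3 = 47·47·54 = 119286; M3M4 = 47·54·74 = 187812.
Length 3: M1..M3: k=1: 0+119286+59·47·54=269028; k=2: 130331+0+59·47·54=280073 → min 269028 | M2..M4: k=2: 0+187812+47·47·74=351278; k=3: 119286+0+47·54·74=307098 → min 307098.
Length 4: M1..M4: k=1: 0+307098+59·47·74=512300; k=2: 130331+187812+59·47·74=523345; k=3: 269028+0+59·54·74=504792 → min 504792.
Optimal order: ((M1·(M2·M3))·M4) with cost 504792.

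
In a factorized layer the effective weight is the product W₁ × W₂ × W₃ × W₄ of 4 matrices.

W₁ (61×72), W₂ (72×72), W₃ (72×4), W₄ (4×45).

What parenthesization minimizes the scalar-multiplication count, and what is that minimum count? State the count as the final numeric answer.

49284

Adjacent pairs: W₁W₂ = 61·72·72 = 316224; W₂W₃ = 72·72·4 = 20736; W₃W₄ = 72·4·45 = 12960.
Length 3: W₁..W₃: k=1: 0+20736+61·72·4=38304; k=2: 316224+0+61·72·4=333792 → min 38304 | W₂..W₄: k=2: 0+12960+72·72·45=246240; k=3: 20736+0+72·4·45=33696 → min 33696.
Length 4: W₁..W₄: k=1: 0+33696+61·72·45=231336; k=2: 316224+12960+61·72·45=526824; k=3: 38304+0+61·4·45=49284 → min 49284.
Optimal parenthesization: ((W₁ × (W₂ × W₃)) × W₄) with cost 49284.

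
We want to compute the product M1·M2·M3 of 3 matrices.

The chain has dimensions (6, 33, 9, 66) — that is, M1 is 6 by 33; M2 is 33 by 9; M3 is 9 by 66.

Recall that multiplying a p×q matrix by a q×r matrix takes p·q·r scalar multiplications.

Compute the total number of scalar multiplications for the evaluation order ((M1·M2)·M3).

5346

(M1·M2): 6×33 by 33×9 → 6×9, cost 6·33·9 = 1782
((M1·M2)·M3): 6×9 by 9×66 → 6×66, cost 6·9·66 = 3564; cumulative 5346
Total: 5346 scalar multiplications.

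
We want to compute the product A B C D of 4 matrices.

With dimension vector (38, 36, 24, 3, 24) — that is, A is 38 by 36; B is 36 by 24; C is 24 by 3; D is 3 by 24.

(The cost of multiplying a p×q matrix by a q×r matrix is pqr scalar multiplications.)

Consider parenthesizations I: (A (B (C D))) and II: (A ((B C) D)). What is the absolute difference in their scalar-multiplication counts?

Order I = (A (B (C D))): (C D): 24×3 by 3×24 → 24×24, cost 24·3·24 = 1728; (B (C D)): 36×24 by 24×24 → 36×24, cost 36·24·24 = 20736; cumulative 22464; (A (B (C D))): 38×36 by 36×24 → 38×24, cost 38·36·24 = 32832; cumulative 55296. Total 55296.
Order II = (A ((B C) D)): (B C): 36×24 by 24×3 → 36×3, cost 36·24·3 = 2592; ((B C) D): 36×3 by 3×24 → 36×24, cost 36·3·24 = 2592; cumulative 5184; (A ((B C) D)): 38×36 by 36×24 → 38×24, cost 38·36·24 = 32832; cumulative 38016. Total 38016.
Difference: |55296 − 38016| = 17280.

17280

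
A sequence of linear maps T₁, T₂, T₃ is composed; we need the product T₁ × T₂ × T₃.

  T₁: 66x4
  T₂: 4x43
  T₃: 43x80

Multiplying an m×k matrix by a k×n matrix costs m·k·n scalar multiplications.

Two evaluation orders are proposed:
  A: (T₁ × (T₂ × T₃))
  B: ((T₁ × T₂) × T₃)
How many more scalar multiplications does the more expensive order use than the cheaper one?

Order A = (T₁ × (T₂ × T₃)): (T₂ × T₃): 4×43 by 43×80 → 4×80, cost 4·43·80 = 13760; (T₁ × (T₂ × T₃)): 66×4 by 4×80 → 66×80, cost 66·4·80 = 21120; cumulative 34880. Total 34880.
Order B = ((T₁ × T₂) × T₃): (T₁ × T₂): 66×4 by 4×43 → 66×43, cost 66·4·43 = 11352; ((T₁ × T₂) × T₃): 66×43 by 43×80 → 66×80, cost 66·43·80 = 227040; cumulative 238392. Total 238392.
Difference: |34880 − 238392| = 203512.

203512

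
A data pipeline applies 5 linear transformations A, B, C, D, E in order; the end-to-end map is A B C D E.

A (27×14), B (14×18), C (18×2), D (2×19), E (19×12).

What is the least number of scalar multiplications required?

2364

Adjacent pairs: AB = 27·14·18 = 6804; BC = 14·18·2 = 504; CD = 18·2·19 = 684; DE = 2·19·12 = 456.
Length 3: A..C: k=1: 0+504+27·14·2=1260; k=2: 6804+0+27·18·2=7776 → min 1260 | B..D: k=2: 0+684+14·18·19=5472; k=3: 504+0+14·2·19=1036 → min 1036 | C..E: k=3: 0+456+18·2·12=888; k=4: 684+0+18·19·12=4788 → min 888.
Length 4: A..D: k=1: 0+1036+27·14·19=8218; k=2: 6804+684+27·18·19=16722; k=3: 1260+0+27·2·19=2286 → min 2286 | B..E: k=2: 0+888+14·18·12=3912; k=3: 504+456+14·2·12=1296; k=4: 1036+0+14·19·12=4228 → min 1296.
Length 5: A..E: k=1: 0+1296+27·14·12=5832; k=2: 6804+888+27·18·12=13524; k=3: 1260+456+27·2·12=2364; k=4: 2286+0+27·19·12=8442 → min 2364.
Optimal order: ((A (B C)) (D E)) with cost 2364.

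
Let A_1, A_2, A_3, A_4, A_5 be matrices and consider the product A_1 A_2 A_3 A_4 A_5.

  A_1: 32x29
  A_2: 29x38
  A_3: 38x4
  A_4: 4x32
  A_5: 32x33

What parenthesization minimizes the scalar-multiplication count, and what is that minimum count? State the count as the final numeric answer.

16568

Adjacent pairs: A_1A_2 = 32·29·38 = 35264; A_2A_3 = 29·38·4 = 4408; A_3A_4 = 38·4·32 = 4864; A_4A_5 = 4·32·33 = 4224.
Length 3: A_1..A_3: k=1: 0+4408+32·29·4=8120; k=2: 35264+0+32·38·4=40128 → min 8120 | A_2..A_4: k=2: 0+4864+29·38·32=40128; k=3: 4408+0+29·4·32=8120 → min 8120 | A_3..A_5: k=3: 0+4224+38·4·33=9240; k=4: 4864+0+38·32·33=44992 → min 9240.
Length 4: A_1..A_4: k=1: 0+8120+32·29·32=37816; k=2: 35264+4864+32·38·32=79040; k=3: 8120+0+32·4·32=12216 → min 12216 | A_2..A_5: k=2: 0+9240+29·38·33=45606; k=3: 4408+4224+29·4·33=12460; k=4: 8120+0+29·32·33=38744 → min 12460.
Length 5: A_1..A_5: k=1: 0+12460+32·29·33=43084; k=2: 35264+9240+32·38·33=84632; k=3: 8120+4224+32·4·33=16568; k=4: 12216+0+32·32·33=46008 → min 16568.
Optimal parenthesization: ((A_1 (A_2 A_3)) (A_4 A_5)) with cost 16568.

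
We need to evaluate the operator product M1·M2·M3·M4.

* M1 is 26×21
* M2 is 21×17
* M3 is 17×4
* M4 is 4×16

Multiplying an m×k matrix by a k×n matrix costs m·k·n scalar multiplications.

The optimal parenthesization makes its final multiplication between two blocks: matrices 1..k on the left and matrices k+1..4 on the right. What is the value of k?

3

Adjacent pairs: M1M2 = 26·21·17 = 9282; M2M3 = 21·17·4 = 1428; M3M4 = 17·4·16 = 1088.
Length 3: M1..M3: k=1: 0+1428+26·21·4=3612; k=2: 9282+0+26·17·4=11050 → min 3612 | M2..M4: k=2: 0+1088+21·17·16=6800; k=3: 1428+0+21·4·16=2772 → min 2772.
Top-level splits: k=1: (M1..M1)·(M2..M4) → 0+2772+26·21·16 = 11508; k=2: (M1..M2)·(M3..M4) → 9282+1088+26·17·16 = 17442; k=3: (M1..M3)·(M4..M4) → 3612+0+26·4·16 = 5276.
Best split is after M3, i.e. k = 3.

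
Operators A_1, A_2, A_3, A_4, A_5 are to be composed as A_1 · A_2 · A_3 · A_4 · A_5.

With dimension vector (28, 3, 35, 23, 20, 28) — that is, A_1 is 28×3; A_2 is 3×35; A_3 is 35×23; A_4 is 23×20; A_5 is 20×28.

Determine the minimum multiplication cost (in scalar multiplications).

Adjacent pairs: A_1A_2 = 28·3·35 = 2940; A_2A_3 = 3·35·23 = 2415; A_3A_4 = 35·23·20 = 16100; A_4A_5 = 23·20·28 = 12880.
Length 3: A_1..A_3: k=1: 0+2415+28·3·23=4347; k=2: 2940+0+28·35·23=25480 → min 4347 | A_2..A_4: k=2: 0+16100+3·35·20=18200; k=3: 2415+0+3·23·20=3795 → min 3795 | A_3..A_5: k=3: 0+12880+35·23·28=35420; k=4: 16100+0+35·20·28=35700 → min 35420.
Length 4: A_1..A_4: k=1: 0+3795+28·3·20=5475; k=2: 2940+16100+28·35·20=38640; k=3: 4347+0+28·23·20=17227 → min 5475 | A_2..A_5: k=2: 0+35420+3·35·28=38360; k=3: 2415+12880+3·23·28=17227; k=4: 3795+0+3·20·28=5475 → min 5475.
Length 5: A_1..A_5: k=1: 0+5475+28·3·28=7827; k=2: 2940+35420+28·35·28=65800; k=3: 4347+12880+28·23·28=35259; k=4: 5475+0+28·20·28=21155 → min 7827.
Optimal order: (A_1 · (((A_2 · A_3) · A_4) · A_5)) with cost 7827.

7827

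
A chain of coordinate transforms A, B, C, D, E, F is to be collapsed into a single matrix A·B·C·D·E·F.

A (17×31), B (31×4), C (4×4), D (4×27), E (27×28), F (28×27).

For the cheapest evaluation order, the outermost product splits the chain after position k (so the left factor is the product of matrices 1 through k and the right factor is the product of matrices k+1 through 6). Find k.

3

Adjacent pairs: AB = 17·31·4 = 2108; BC = 31·4·4 = 496; CD = 4·4·27 = 432; DE = 4·27·28 = 3024; EF = 27·28·27 = 20412.
Length 3: A..C: k=1: 0+496+17·31·4=2604; k=2: 2108+0+17·4·4=2380 → min 2380 | B..D: k=2: 0+432+31·4·27=3780; k=3: 496+0+31·4·27=3844 → min 3780 | C..E: k=3: 0+3024+4·4·28=3472; k=4: 432+0+4·27·28=3456 → min 3456 | D..F: k=4: 0+20412+4·27·27=23328; k=5: 3024+0+4·28·27=6048 → min 6048.
Length 4: A..D: k=1: 0+3780+17·31·27=18009; k=2: 2108+432+17·4·27=4376; k=3: 2380+0+17·4·27=4216 → min 4216 | B..E: k=2: 0+3456+31·4·28=6928; k=3: 496+3024+31·4·28=6992; k=4: 3780+0+31·27·28=27216 → min 6928 | C..F: k=3: 0+6048+4·4·27=6480; k=4: 432+20412+4·27·27=23760; k=5: 3456+0+4·28·27=6480 → min 6480.
Length 5: A..E: k=1: 0+6928+17·31·28=21684; k=2: 2108+3456+17·4·28=7468; k=3: 2380+3024+17·4·28=7308; k=4: 4216+0+17·27·28=17068 → min 7308 | B..F: k=2: 0+6480+31·4·27=9828; k=3: 496+6048+31·4·27=9892; k=4: 3780+20412+31·27·27=46791; k=5: 6928+0+31·28·27=30364 → min 9828.
Top-level splits: k=1: (A..A)·(B..F) → 0+9828+17·31·27 = 24057; k=2: (A..B)·(C..F) → 2108+6480+17·4·27 = 10424; k=3: (A..C)·(D..F) → 2380+6048+17·4·27 = 10264; k=4: (A..D)·(E..F) → 4216+20412+17·27·27 = 37021; k=5: (A..E)·(F..F) → 7308+0+17·28·27 = 20160.
Best split is after C, i.e. k = 3.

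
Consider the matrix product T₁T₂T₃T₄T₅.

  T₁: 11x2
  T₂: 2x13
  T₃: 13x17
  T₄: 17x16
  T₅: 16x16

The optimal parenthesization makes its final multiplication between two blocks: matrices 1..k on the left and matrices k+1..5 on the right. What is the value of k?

1

Adjacent pairs: T₁T₂ = 11·2·13 = 286; T₂T₃ = 2·13·17 = 442; T₃T₄ = 13·17·16 = 3536; T₄T₅ = 17·16·16 = 4352.
Length 3: T₁..T₃: k=1: 0+442+11·2·17=816; k=2: 286+0+11·13·17=2717 → min 816 | T₂..T₄: k=2: 0+3536+2·13·16=3952; k=3: 442+0+2·17·16=986 → min 986 | T₃..T₅: k=3: 0+4352+13·17·16=7888; k=4: 3536+0+13·16·16=6864 → min 6864.
Length 4: T₁..T₄: k=1: 0+986+11·2·16=1338; k=2: 286+3536+11·13·16=6110; k=3: 816+0+11·17·16=3808 → min 1338 | T₂..T₅: k=2: 0+6864+2·13·16=7280; k=3: 442+4352+2·17·16=5338; k=4: 986+0+2·16·16=1498 → min 1498.
Top-level splits: k=1: (T₁..T₁)·(T₂..T₅) → 0+1498+11·2·16 = 1850; k=2: (T₁..T₂)·(T₃..T₅) → 286+6864+11·13·16 = 9438; k=3: (T₁..T₃)·(T₄..T₅) → 816+4352+11·17·16 = 8160; k=4: (T₁..T₄)·(T₅..T₅) → 1338+0+11·16·16 = 4154.
Best split is after T₁, i.e. k = 1.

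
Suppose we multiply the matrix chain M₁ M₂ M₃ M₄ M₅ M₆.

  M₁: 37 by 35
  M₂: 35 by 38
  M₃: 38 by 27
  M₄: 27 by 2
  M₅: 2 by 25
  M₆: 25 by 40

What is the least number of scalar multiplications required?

Adjacent pairs: M₁M₂ = 37·35·38 = 49210; M₂M₃ = 35·38·27 = 35910; M₃M₄ = 38·27·2 = 2052; M₄M₅ = 27·2·25 = 1350; M₅M₆ = 2·25·40 = 2000.
Length 3: M₁..M₃: k=1: 0+35910+37·35·27=70875; k=2: 49210+0+37·38·27=87172 → min 70875 | M₂..M₄: k=2: 0+2052+35·38·2=4712; k=3: 35910+0+35·27·2=37800 → min 4712 | M₃..M₅: k=3: 0+1350+38·27·25=27000; k=4: 2052+0+38·2·25=3952 → min 3952 | M₄..M₆: k=4: 0+2000+27·2·40=4160; k=5: 1350+0+27·25·40=28350 → min 4160.
Length 4: M₁..M₄: k=1: 0+4712+37·35·2=7302; k=2: 49210+2052+37·38·2=54074; k=3: 70875+0+37·27·2=72873 → min 7302 | M₂..M₅: k=2: 0+3952+35·38·25=37202; k=3: 35910+1350+35·27·25=60885; k=4: 4712+0+35·2·25=6462 → min 6462 | M₃..M₆: k=3: 0+4160+38·27·40=45200; k=4: 2052+2000+38·2·40=7092; k=5: 3952+0+38·25·40=41952 → min 7092.
Length 5: M₁..M₅: k=1: 0+6462+37·35·25=38837; k=2: 49210+3952+37·38·25=88312; k=3: 70875+1350+37·27·25=97200; k=4: 7302+0+37·2·25=9152 → min 9152 | M₂..M₆: k=2: 0+7092+35·38·40=60292; k=3: 35910+4160+35·27·40=77870; k=4: 4712+2000+35·2·40=9512; k=5: 6462+0+35·25·40=41462 → min 9512.
Length 6: M₁..M₆: k=1: 0+9512+37·35·40=61312; k=2: 49210+7092+37·38·40=112542; k=3: 70875+4160+37·27·40=114995; k=4: 7302+2000+37·2·40=12262; k=5: 9152+0+37·25·40=46152 → min 12262.
Optimal order: ((M₁ (M₂ (M₃ M₄))) (M₅ M₆)) with cost 12262.

12262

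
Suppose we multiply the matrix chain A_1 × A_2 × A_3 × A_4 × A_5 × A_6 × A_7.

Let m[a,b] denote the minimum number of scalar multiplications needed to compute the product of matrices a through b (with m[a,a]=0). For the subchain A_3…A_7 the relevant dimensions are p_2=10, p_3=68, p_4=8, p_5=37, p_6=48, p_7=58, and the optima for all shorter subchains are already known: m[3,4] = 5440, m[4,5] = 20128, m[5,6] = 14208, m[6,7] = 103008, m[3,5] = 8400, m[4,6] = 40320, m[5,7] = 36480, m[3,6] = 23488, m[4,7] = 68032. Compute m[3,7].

46560

m[3,7] = min over k∈[3,6] of m[3,k]+m[k+1,7]+p_{2}·p_k·p_{7}.
k=3: 0 + 68032 + 10·68·58 = 107472; k=4: 5440 + 36480 + 10·8·58 = 46560; k=5: 8400 + 103008 + 10·37·58 = 132868; k=6: 23488 + 0 + 10·48·58 = 51328.
Minimum: 46560 at k=4.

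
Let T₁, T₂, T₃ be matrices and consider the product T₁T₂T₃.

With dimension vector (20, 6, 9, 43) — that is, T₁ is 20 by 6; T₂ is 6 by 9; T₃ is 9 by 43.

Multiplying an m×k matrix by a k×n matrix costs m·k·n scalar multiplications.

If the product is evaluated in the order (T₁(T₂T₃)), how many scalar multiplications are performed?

(T₂T₃): 6×9 by 9×43 → 6×43, cost 6·9·43 = 2322
(T₁(T₂T₃)): 20×6 by 6×43 → 20×43, cost 20·6·43 = 5160; cumulative 7482
Total: 7482 scalar multiplications.

7482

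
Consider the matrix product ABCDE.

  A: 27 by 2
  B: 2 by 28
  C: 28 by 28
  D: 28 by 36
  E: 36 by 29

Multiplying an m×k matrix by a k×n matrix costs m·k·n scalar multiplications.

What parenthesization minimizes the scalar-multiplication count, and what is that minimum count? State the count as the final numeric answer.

Adjacent pairs: AB = 27·2·28 = 1512; BC = 2·28·28 = 1568; CD = 28·28·36 = 28224; DE = 28·36·29 = 29232.
Length 3: A..C: k=1: 0+1568+27·2·28=3080; k=2: 1512+0+27·28·28=22680 → min 3080 | B..D: k=2: 0+28224+2·28·36=30240; k=3: 1568+0+2·28·36=3584 → min 3584 | C..E: k=3: 0+29232+28·28·29=51968; k=4: 28224+0+28·36·29=57456 → min 51968.
Length 4: A..D: k=1: 0+3584+27·2·36=5528; k=2: 1512+28224+27·28·36=56952; k=3: 3080+0+27·28·36=30296 → min 5528 | B..E: k=2: 0+51968+2·28·29=53592; k=3: 1568+29232+2·28·29=32424; k=4: 3584+0+2·36·29=5672 → min 5672.
Length 5: A..E: k=1: 0+5672+27·2·29=7238; k=2: 1512+51968+27·28·29=75404; k=3: 3080+29232+27·28·29=54236; k=4: 5528+0+27·36·29=33716 → min 7238.
Optimal parenthesization: (A(((BC)D)E)) with cost 7238.

7238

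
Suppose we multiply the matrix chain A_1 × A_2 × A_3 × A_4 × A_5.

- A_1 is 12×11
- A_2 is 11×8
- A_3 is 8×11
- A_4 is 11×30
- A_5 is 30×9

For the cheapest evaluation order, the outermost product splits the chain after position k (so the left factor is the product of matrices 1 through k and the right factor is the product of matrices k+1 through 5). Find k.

2

Adjacent pairs: A_1A_2 = 12·11·8 = 1056; A_2A_3 = 11·8·11 = 968; A_3A_4 = 8·11·30 = 2640; A_4A_5 = 11·30·9 = 2970.
Length 3: A_1..A_3: k=1: 0+968+12·11·11=2420; k=2: 1056+0+12·8·11=2112 → min 2112 | A_2..A_4: k=2: 0+2640+11·8·30=5280; k=3: 968+0+11·11·30=4598 → min 4598 | A_3..A_5: k=3: 0+2970+8·11·9=3762; k=4: 2640+0+8·30·9=4800 → min 3762.
Length 4: A_1..A_4: k=1: 0+4598+12·11·30=8558; k=2: 1056+2640+12·8·30=6576; k=3: 2112+0+12·11·30=6072 → min 6072 | A_2..A_5: k=2: 0+3762+11·8·9=4554; k=3: 968+2970+11·11·9=5027; k=4: 4598+0+11·30·9=7568 → min 4554.
Top-level splits: k=1: (A_1..A_1)·(A_2..A_5) → 0+4554+12·11·9 = 5742; k=2: (A_1..A_2)·(A_3..A_5) → 1056+3762+12·8·9 = 5682; k=3: (A_1..A_3)·(A_4..A_5) → 2112+2970+12·11·9 = 6270; k=4: (A_1..A_4)·(A_5..A_5) → 6072+0+12·30·9 = 9312.
Best split is after A_2, i.e. k = 2.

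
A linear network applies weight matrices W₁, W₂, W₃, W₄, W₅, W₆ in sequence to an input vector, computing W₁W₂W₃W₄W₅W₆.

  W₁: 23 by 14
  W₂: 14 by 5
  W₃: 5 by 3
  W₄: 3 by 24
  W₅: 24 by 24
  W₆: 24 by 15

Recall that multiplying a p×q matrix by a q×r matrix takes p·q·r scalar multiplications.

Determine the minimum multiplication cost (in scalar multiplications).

5019

Adjacent pairs: W₁W₂ = 23·14·5 = 1610; W₂W₃ = 14·5·3 = 210; W₃W₄ = 5·3·24 = 360; W₄W₅ = 3·24·24 = 1728; W₅W₆ = 24·24·15 = 8640.
Length 3: W₁..W₃: k=1: 0+210+23·14·3=1176; k=2: 1610+0+23·5·3=1955 → min 1176 | W₂..W₄: k=2: 0+360+14·5·24=2040; k=3: 210+0+14·3·24=1218 → min 1218 | W₃..W₅: k=3: 0+1728+5·3·24=2088; k=4: 360+0+5·24·24=3240 → min 2088 | W₄..W₆: k=4: 0+8640+3·24·15=9720; k=5: 1728+0+3·24·15=2808 → min 2808.
Length 4: W₁..W₄: k=1: 0+1218+23·14·24=8946; k=2: 1610+360+23·5·24=4730; k=3: 1176+0+23·3·24=2832 → min 2832 | W₂..W₅: k=2: 0+2088+14·5·24=3768; k=3: 210+1728+14·3·24=2946; k=4: 1218+0+14·24·24=9282 → min 2946 | W₃..W₆: k=3: 0+2808+5·3·15=3033; k=4: 360+8640+5·24·15=10800; k=5: 2088+0+5·24·15=3888 → min 3033.
Length 5: W₁..W₅: k=1: 0+2946+23·14·24=10674; k=2: 1610+2088+23·5·24=6458; k=3: 1176+1728+23·3·24=4560; k=4: 2832+0+23·24·24=16080 → min 4560 | W₂..W₆: k=2: 0+3033+14·5·15=4083; k=3: 210+2808+14·3·15=3648; k=4: 1218+8640+14·24·15=14898; k=5: 2946+0+14·24·15=7986 → min 3648.
Length 6: W₁..W₆: k=1: 0+3648+23·14·15=8478; k=2: 1610+3033+23·5·15=6368; k=3: 1176+2808+23·3·15=5019; k=4: 2832+8640+23·24·15=19752; k=5: 4560+0+23·24·15=12840 → min 5019.
Optimal order: ((W₁(W₂W₃))((W₄W₅)W₆)) with cost 5019.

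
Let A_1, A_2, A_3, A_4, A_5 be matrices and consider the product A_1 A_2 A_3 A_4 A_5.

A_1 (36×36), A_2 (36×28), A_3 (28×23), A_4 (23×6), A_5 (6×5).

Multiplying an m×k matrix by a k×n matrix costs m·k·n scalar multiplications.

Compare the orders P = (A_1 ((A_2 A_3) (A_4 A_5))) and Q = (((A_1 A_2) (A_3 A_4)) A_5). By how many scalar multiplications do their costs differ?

Order P = (A_1 ((A_2 A_3) (A_4 A_5))): (A_2 A_3): 36×28 by 28×23 → 36×23, cost 36·28·23 = 23184; (A_4 A_5): 23×6 by 6×5 → 23×5, cost 23·6·5 = 690; ((A_2 A_3) (A_4 A_5)): 36×23 by 23×5 → 36×5, cost 36·23·5 = 4140; cumulative 28014; (A_1 ((A_2 A_3) (A_4 A_5))): 36×36 by 36×5 → 36×5, cost 36·36·5 = 6480; cumulative 34494. Total 34494.
Order Q = (((A_1 A_2) (A_3 A_4)) A_5): (A_1 A_2): 36×36 by 36×28 → 36×28, cost 36·36·28 = 36288; (A_3 A_4): 28×23 by 23×6 → 28×6, cost 28·23·6 = 3864; ((A_1 A_2) (A_3 A_4)): 36×28 by 28×6 → 36×6, cost 36·28·6 = 6048; cumulative 46200; (((A_1 A_2) (A_3 A_4)) A_5): 36×6 by 6×5 → 36×5, cost 36·6·5 = 1080; cumulative 47280. Total 47280.
Difference: |34494 − 47280| = 12786.

12786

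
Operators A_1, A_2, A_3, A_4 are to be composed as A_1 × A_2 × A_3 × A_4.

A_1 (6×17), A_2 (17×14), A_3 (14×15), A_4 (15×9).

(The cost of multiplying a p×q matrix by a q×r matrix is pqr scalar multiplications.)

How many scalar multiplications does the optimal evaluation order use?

3498

Adjacent pairs: A_1A_2 = 6·17·14 = 1428; A_2A_3 = 17·14·15 = 3570; A_3A_4 = 14·15·9 = 1890.
Length 3: A_1..A_3: k=1: 0+3570+6·17·15=5100; k=2: 1428+0+6·14·15=2688 → min 2688 | A_2..A_4: k=2: 0+1890+17·14·9=4032; k=3: 3570+0+17·15·9=5865 → min 4032.
Length 4: A_1..A_4: k=1: 0+4032+6·17·9=4950; k=2: 1428+1890+6·14·9=4074; k=3: 2688+0+6·15·9=3498 → min 3498.
Optimal order: (((A_1 × A_2) × A_3) × A_4) with cost 3498.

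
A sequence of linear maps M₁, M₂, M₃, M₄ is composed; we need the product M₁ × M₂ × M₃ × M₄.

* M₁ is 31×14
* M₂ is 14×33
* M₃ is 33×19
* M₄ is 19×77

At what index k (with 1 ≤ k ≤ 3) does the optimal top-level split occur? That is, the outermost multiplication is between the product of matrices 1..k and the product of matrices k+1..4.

3

Adjacent pairs: M₁M₂ = 31·14·33 = 14322; M₂M₃ = 14·33·19 = 8778; M₃M₄ = 33·19·77 = 48279.
Length 3: M₁..M₃: k=1: 0+8778+31·14·19=17024; k=2: 14322+0+31·33·19=33759 → min 17024 | M₂..M₄: k=2: 0+48279+14·33·77=83853; k=3: 8778+0+14·19·77=29260 → min 29260.
Top-level splits: k=1: (M₁..M₁)·(M₂..M₄) → 0+29260+31·14·77 = 62678; k=2: (M₁..M₂)·(M₃..M₄) → 14322+48279+31·33·77 = 141372; k=3: (M₁..M₃)·(M₄..M₄) → 17024+0+31·19·77 = 62377.
Best split is after M₃, i.e. k = 3.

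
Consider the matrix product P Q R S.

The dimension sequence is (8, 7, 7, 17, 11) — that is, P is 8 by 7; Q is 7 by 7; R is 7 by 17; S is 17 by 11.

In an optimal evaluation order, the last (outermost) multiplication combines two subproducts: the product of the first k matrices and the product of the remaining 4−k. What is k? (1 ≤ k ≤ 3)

2

Adjacent pairs: PQ = 8·7·7 = 392; QR = 7·7·17 = 833; RS = 7·17·11 = 1309.
Length 3: P..R: k=1: 0+833+8·7·17=1785; k=2: 392+0+8·7·17=1344 → min 1344 | Q..S: k=2: 0+1309+7·7·11=1848; k=3: 833+0+7·17·11=2142 → min 1848.
Top-level splits: k=1: (P..P)·(Q..S) → 0+1848+8·7·11 = 2464; k=2: (P..Q)·(R..S) → 392+1309+8·7·11 = 2317; k=3: (P..R)·(S..S) → 1344+0+8·17·11 = 2840.
Best split is after Q, i.e. k = 2.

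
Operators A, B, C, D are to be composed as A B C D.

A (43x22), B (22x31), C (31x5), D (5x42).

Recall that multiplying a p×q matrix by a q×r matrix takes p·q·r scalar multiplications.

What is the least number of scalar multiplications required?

17170

Adjacent pairs: AB = 43·22·31 = 29326; BC = 22·31·5 = 3410; CD = 31·5·42 = 6510.
Length 3: A..C: k=1: 0+3410+43·22·5=8140; k=2: 29326+0+43·31·5=35991 → min 8140 | B..D: k=2: 0+6510+22·31·42=35154; k=3: 3410+0+22·5·42=8030 → min 8030.
Length 4: A..D: k=1: 0+8030+43·22·42=47762; k=2: 29326+6510+43·31·42=91822; k=3: 8140+0+43·5·42=17170 → min 17170.
Optimal order: ((A (B C)) D) with cost 17170.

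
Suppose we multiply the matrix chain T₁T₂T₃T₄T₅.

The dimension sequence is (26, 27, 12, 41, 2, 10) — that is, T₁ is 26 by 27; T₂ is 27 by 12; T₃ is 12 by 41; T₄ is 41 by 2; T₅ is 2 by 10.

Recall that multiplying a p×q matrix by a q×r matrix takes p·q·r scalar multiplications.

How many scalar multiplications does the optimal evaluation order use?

Adjacent pairs: T₁T₂ = 26·27·12 = 8424; T₂T₃ = 27·12·41 = 13284; T₃T₄ = 12·41·2 = 984; T₄T₅ = 41·2·10 = 820.
Length 3: T₁..T₃: k=1: 0+13284+26·27·41=42066; k=2: 8424+0+26·12·41=21216 → min 21216 | T₂..T₄: k=2: 0+984+27·12·2=1632; k=3: 13284+0+27·41·2=15498 → min 1632 | T₃..T₅: k=3: 0+820+12·41·10=5740; k=4: 984+0+12·2·10=1224 → min 1224.
Length 4: T₁..T₄: k=1: 0+1632+26·27·2=3036; k=2: 8424+984+26·12·2=10032; k=3: 21216+0+26·41·2=23348 → min 3036 | T₂..T₅: k=2: 0+1224+27·12·10=4464; k=3: 13284+820+27·41·10=25174; k=4: 1632+0+27·2·10=2172 → min 2172.
Length 5: T₁..T₅: k=1: 0+2172+26·27·10=9192; k=2: 8424+1224+26·12·10=12768; k=3: 21216+820+26·41·10=32696; k=4: 3036+0+26·2·10=3556 → min 3556.
Optimal order: ((T₁(T₂(T₃T₄)))T₅) with cost 3556.

3556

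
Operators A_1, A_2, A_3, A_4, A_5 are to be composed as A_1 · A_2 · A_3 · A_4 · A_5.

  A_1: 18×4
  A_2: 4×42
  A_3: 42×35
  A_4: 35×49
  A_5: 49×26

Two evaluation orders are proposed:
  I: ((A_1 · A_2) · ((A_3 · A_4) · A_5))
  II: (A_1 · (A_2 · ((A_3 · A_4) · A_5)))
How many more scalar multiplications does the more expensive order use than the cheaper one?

16440

Order I = ((A_1 · A_2) · ((A_3 · A_4) · A_5)): (A_1 · A_2): 18×4 by 4×42 → 18×42, cost 18·4·42 = 3024; (A_3 · A_4): 42×35 by 35×49 → 42×49, cost 42·35·49 = 72030; ((A_3 · A_4) · A_5): 42×49 by 49×26 → 42×26, cost 42·49·26 = 53508; cumulative 125538; ((A_1 · A_2) · ((A_3 · A_4) · A_5)): 18×42 by 42×26 → 18×26, cost 18·42·26 = 19656; cumulative 148218. Total 148218.
Order II = (A_1 · (A_2 · ((A_3 · A_4) · A_5))): (A_3 · A_4): 42×35 by 35×49 → 42×49, cost 42·35·49 = 72030; ((A_3 · A_4) · A_5): 42×49 by 49×26 → 42×26, cost 42·49·26 = 53508; cumulative 125538; (A_2 · ((A_3 · A_4) · A_5)): 4×42 by 42×26 → 4×26, cost 4·42·26 = 4368; cumulative 129906; (A_1 · (A_2 · ((A_3 · A_4) · A_5))): 18×4 by 4×26 → 18×26, cost 18·4·26 = 1872; cumulative 131778. Total 131778.
Difference: |148218 − 131778| = 16440.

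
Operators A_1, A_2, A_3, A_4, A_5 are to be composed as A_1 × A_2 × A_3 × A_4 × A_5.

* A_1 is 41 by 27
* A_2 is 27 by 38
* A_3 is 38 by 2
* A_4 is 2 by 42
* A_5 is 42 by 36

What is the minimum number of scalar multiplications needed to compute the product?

Adjacent pairs: A_1A_2 = 41·27·38 = 42066; A_2A_3 = 27·38·2 = 2052; A_3A_4 = 38·2·42 = 3192; A_4A_5 = 2·42·36 = 3024.
Length 3: A_1..A_3: k=1: 0+2052+41·27·2=4266; k=2: 42066+0+41·38·2=45182 → min 4266 | A_2..A_4: k=2: 0+3192+27·38·42=46284; k=3: 2052+0+27·2·42=4320 → min 4320 | A_3..A_5: k=3: 0+3024+38·2·36=5760; k=4: 3192+0+38·42·36=60648 → min 5760.
Length 4: A_1..A_4: k=1: 0+4320+41·27·42=50814; k=2: 42066+3192+41·38·42=110694; k=3: 4266+0+41·2·42=7710 → min 7710 | A_2..A_5: k=2: 0+5760+27·38·36=42696; k=3: 2052+3024+27·2·36=7020; k=4: 4320+0+27·42·36=45144 → min 7020.
Length 5: A_1..A_5: k=1: 0+7020+41·27·36=46872; k=2: 42066+5760+41·38·36=103914; k=3: 4266+3024+41·2·36=10242; k=4: 7710+0+41·42·36=69702 → min 10242.
Optimal order: ((A_1 × (A_2 × A_3)) × (A_4 × A_5)) with cost 10242.

10242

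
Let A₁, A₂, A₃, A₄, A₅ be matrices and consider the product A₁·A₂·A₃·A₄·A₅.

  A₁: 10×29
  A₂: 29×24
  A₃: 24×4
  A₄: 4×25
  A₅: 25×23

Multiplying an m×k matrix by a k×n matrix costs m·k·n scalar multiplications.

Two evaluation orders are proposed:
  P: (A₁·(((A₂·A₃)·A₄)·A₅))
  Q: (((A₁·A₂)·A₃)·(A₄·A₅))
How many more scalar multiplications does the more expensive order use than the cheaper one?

17889

Order P = (A₁·(((A₂·A₃)·A₄)·A₅)): (A₂·A₃): 29×24 by 24×4 → 29×4, cost 29·24·4 = 2784; ((A₂·A₃)·A₄): 29×4 by 4×25 → 29×25, cost 29·4·25 = 2900; cumulative 5684; (((A₂·A₃)·A₄)·A₅): 29×25 by 25×23 → 29×23, cost 29·25·23 = 16675; cumulative 22359; (A₁·(((A₂·A₃)·A₄)·A₅)): 10×29 by 29×23 → 10×23, cost 10·29·23 = 6670; cumulative 29029. Total 29029.
Order Q = (((A₁·A₂)·A₃)·(A₄·A₅)): (A₁·A₂): 10×29 by 29×24 → 10×24, cost 10·29·24 = 6960; ((A₁·A₂)·A₃): 10×24 by 24×4 → 10×4, cost 10·24·4 = 960; cumulative 7920; (A₄·A₅): 4×25 by 25×23 → 4×23, cost 4·25·23 = 2300; (((A₁·A₂)·A₃)·(A₄·A₅)): 10×4 by 4×23 → 10×23, cost 10·4·23 = 920; cumulative 11140. Total 11140.
Difference: |29029 − 11140| = 17889.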